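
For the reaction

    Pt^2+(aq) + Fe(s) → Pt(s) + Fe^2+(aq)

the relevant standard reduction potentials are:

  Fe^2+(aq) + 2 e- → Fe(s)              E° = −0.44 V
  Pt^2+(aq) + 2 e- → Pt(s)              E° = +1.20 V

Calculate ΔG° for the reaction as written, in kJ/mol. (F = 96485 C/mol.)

−316 kJ/mol

In the reaction as written Pt^2+(aq) is reduced, so the Pt²⁺/Pt couple is the cathode and Fe²⁺/Fe is the anode.
E°cell = +1.20 − (−0.44) = +1.64 V; balancing electrons gives n = 2.
ΔG° = −nFE°cell = −(2)(96485)(+1.64) J/mol = −316 kJ/mol.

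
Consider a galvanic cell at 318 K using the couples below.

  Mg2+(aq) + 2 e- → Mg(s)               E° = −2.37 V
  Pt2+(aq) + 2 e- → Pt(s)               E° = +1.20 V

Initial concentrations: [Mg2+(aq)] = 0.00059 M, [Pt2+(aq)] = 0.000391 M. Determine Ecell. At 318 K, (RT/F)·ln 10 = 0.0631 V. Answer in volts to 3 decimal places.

The Pt²⁺/Pt couple has the more positive E°, so it is the cathode; Mg²⁺/Mg is the anode.
E°cell = E°cat − E°an = +1.20 − (−2.37) = +3.57 V; n = 2.
For the overall reaction Pt2+(aq) + Mg(s) → Pt(s) + Mg2+(aq), Q = [Mg2+(aq)] / [Pt2+(aq)] = 1.51, giving log Q = 0.179.
Applying E = E° − (RT ln10/nF)·log Q gives +3.57 − (0.0631/2)(0.179) = +3.564 V.

+3.564 V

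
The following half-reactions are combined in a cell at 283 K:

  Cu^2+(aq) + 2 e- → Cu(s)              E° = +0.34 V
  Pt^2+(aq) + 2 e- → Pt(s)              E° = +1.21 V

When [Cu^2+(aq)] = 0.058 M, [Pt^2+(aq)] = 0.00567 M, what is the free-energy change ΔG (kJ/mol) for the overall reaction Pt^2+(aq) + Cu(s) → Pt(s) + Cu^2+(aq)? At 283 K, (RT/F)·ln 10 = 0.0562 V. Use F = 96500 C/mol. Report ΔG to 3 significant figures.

The standard cell potential is +1.21 − (+0.34) = +0.87 V, with n = 2 electrons in the balanced equation.
Here Q = [Cu^2+(aq)] / [Pt^2+(aq)] = 10.2 (log Q = 1.010), giving E = +0.87 − (0.0562/2)·(1.010) = +0.8416 V.
ΔG = −nFE = −(2)(96500)(+0.8416) J/mol = −162 kJ/mol.

−162 kJ/mol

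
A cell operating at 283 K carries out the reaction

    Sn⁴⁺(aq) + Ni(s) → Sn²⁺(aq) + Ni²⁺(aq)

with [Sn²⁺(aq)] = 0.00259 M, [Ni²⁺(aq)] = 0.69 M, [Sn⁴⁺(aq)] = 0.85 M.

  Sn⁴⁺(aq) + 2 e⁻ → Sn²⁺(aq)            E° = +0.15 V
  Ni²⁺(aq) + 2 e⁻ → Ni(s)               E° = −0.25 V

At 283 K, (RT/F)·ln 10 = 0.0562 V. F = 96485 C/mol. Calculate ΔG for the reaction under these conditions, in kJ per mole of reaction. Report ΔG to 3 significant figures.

−91.7 kJ/mol

The standard cell potential is +0.15 − (−0.25) = +0.40 V, with n = 2 electrons in the balanced equation.
The reaction quotient is ([Sn²⁺(aq)]·[Ni²⁺(aq)]) / [Sn⁴⁺(aq)] = 0.0021; by Nernst, E = +0.40 − (0.0562/2)(−2.677) = +0.4752 V.
Finally ΔG = −nFE = −(2)(96485 C/mol)(+0.4752 V) = −91.7 kJ/mol.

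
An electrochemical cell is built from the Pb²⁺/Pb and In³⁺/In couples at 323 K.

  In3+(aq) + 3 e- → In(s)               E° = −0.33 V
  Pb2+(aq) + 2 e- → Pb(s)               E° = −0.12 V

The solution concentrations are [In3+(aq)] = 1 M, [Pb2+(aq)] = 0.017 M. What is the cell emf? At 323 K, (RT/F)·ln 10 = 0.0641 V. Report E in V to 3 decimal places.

Pb²⁺/Pb is reduced (cathode, E° = −0.12 V) and In³⁺/In is oxidized (anode).
E°cell = −0.12 − (−0.33) = +0.21 V, with n = 6 electrons transferred.
Balancing gives 3 Pb2+(aq) + 2 In(s) → 3 Pb(s) + 2 In3+(aq); hence Q = [In3+(aq)]^2 / [Pb2+(aq)]^3 = 2.04×10^5 (log Q = 5.309).
Applying E = E° − (RT ln10/nF)·log Q gives +0.21 − (0.0641/6)(5.309) = +0.153 V.

+0.153 V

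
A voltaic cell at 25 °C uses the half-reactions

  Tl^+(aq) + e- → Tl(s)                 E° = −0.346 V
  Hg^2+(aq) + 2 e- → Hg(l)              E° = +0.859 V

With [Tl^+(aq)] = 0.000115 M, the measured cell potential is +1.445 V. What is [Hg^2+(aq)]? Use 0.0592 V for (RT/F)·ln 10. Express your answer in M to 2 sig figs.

With Hg²⁺/Hg at the cathode and Tl⁺/Tl at the anode, E°cell = +0.859 − (−0.346) = +1.205 V (n = 2).
Rearranging E = E° − (0.0592/n)·log Q gives log Q = 2(+1.205 − (+1.445))/0.0592 = −8.108.
Balancing electrons gives Hg^2+(aq) + 2 Tl(s) → Hg(l) + 2 Tl^+(aq); thus Q = [Tl^+(aq)]^2 / [Hg^2+(aq)].
Solving for the unknown gives log [Hg^2+(aq)] = 0.229, so [Hg^2+(aq)] ≈ 1.7 M.

1.7 M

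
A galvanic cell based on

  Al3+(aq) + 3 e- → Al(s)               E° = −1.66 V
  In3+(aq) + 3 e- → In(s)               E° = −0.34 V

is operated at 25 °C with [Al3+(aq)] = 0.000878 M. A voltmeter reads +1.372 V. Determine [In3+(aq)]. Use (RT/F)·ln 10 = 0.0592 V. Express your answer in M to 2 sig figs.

In³⁺/In is the cathode (higher E°); E°cell = −0.34 − (−1.66) = +1.32 V with n = 3.
Since E = E° − (0.0592/n)·log Q, log Q = n(E° − E)/0.0592 = −2.635.
Balancing electrons gives In3+(aq) + Al(s) → In(s) + Al3+(aq); thus Q = [Al3+(aq)] / [In3+(aq)].
Isolating [In3+(aq)] in Q = 10^{−2.635} yields log [In3+(aq)] = −0.422, i.e. 0.38 M.

0.38 M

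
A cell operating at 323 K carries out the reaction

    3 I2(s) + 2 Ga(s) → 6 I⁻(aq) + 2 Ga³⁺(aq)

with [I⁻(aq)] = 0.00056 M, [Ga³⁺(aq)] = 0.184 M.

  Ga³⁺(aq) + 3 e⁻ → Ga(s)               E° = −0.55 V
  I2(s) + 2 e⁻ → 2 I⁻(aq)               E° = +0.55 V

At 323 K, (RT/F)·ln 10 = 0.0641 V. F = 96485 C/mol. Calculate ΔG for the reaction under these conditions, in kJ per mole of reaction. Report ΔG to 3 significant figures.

−767 kJ/mol

E°cell = +0.55 − (−0.55) = +1.10 V; the balanced reaction transfers n = 6 electrons.
Here Q = [I⁻(aq)]^6·[Ga³⁺(aq)]^2 = 1.04×10^−21 (log Q = −20.981), giving E = +1.10 − (0.0641/6)·(−20.981) = +1.3241 V.
Then ΔG = −nFE = −6 × 96485 × +1.3241 J/mol = −767 kJ/mol.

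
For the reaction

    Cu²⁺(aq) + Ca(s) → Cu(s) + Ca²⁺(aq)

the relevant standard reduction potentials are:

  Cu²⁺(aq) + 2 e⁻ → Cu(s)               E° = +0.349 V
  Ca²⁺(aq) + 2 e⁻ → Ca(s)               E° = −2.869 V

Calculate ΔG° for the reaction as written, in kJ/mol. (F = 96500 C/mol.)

−621 kJ/mol

In the reaction as written Cu²⁺(aq) is reduced, so the Cu²⁺/Cu couple is the cathode and Ca²⁺/Ca is the anode.
E°cell = +0.349 − (−2.869) = +3.218 V; balancing electrons gives n = 2.
ΔG° = −nFE°cell = −(2)(96500)(+3.218) J/mol = −621 kJ/mol.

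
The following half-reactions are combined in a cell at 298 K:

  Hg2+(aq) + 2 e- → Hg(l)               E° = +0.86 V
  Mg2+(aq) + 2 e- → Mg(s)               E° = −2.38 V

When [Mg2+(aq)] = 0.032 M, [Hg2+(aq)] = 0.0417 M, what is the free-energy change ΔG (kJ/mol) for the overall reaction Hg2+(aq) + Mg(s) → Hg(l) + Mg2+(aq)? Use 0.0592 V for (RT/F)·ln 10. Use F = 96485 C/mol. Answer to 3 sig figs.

−626 kJ/mol

The standard cell potential is +0.86 − (−2.38) = +3.24 V, with n = 2 electrons in the balanced equation.
Here Q = [Mg2+(aq)] / [Hg2+(aq)] = 0.767 (log Q = −0.115), giving E = +3.24 − (0.0592/2)·(−0.115) = +3.2434 V.
ΔG = −nFE = −(2)(96485)(+3.2434) J/mol = −626 kJ/mol.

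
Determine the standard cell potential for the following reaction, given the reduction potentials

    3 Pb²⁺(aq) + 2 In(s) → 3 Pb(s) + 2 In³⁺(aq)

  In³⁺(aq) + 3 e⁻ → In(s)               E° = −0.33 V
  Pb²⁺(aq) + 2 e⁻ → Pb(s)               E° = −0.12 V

Pb²⁺(aq) gains electrons, so the Pb²⁺/Pb couple is the cathode; the In³⁺/In couple is the anode.
E°cell = E°(cathode) − E°(anode) = −0.12 − (−0.33) = +0.21 V.
The positive value indicates the reaction is spontaneous as written.

+0.21 V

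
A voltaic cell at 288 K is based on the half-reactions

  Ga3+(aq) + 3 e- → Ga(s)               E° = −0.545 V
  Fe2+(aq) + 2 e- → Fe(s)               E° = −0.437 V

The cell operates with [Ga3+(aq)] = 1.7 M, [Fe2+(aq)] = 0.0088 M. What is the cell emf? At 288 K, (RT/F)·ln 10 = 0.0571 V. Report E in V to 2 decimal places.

Since E°(Fe²⁺/Fe) > E°(Ga³⁺/Ga), Fe²⁺/Fe serves as the cathode.
The standard potential is −0.437 − (−0.545) = +0.108 V and the balanced reaction transfers n = 6 electrons.
For the overall reaction 3 Fe2+(aq) + 2 Ga(s) → 3 Fe(s) + 2 Ga3+(aq), Q = [Ga3+(aq)]^2 / [Fe2+(aq)]^3 = 4.24×10^6, giving log Q = 6.627.
By the Nernst equation, E = +0.108 − (0.0571/6)·(6.627) = +0.04 V.

+0.04 V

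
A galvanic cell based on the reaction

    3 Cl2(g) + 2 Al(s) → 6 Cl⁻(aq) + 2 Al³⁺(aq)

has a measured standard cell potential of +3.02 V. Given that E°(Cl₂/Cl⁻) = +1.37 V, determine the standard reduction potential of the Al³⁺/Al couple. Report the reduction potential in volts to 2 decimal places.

In the reaction as written the Cl₂/Cl⁻ couple is reduced (cathode) and Al³⁺/Al is oxidized (anode), so E°cell = E°(Cl₂/Cl⁻) − E°(Al³⁺/Al).
E°(Al³⁺/Al) = E°(cathode) − E°cell = +1.37 − (+3.02) = −1.65 V.

−1.65 V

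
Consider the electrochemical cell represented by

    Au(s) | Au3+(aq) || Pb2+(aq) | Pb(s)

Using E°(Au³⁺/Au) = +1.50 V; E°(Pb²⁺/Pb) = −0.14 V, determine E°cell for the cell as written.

−1.64 V

By convention the left-hand electrode in cell notation is the anode (oxidation) and the right-hand electrode is the cathode (reduction).
E°cell = E°(right) − E°(left) = −0.14 − (+1.50) = −1.64 V.
The negative sign shows that, as written, the cell would require an external voltage to drive the reaction.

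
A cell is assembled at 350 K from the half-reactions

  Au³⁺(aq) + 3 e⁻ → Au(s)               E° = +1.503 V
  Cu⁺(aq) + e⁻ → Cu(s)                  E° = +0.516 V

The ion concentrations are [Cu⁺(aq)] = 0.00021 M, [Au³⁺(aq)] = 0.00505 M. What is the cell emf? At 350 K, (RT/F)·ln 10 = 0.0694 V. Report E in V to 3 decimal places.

Since E°(Au³⁺/Au) > E°(Cu⁺/Cu), Au³⁺/Au serves as the cathode.
E°cell = +1.503 − (+0.516) = +0.987 V, with n = 3 electrons transferred.
For the overall reaction Au³⁺(aq) + 3 Cu(s) → Au(s) + 3 Cu⁺(aq), Q = [Cu⁺(aq)]^3 / [Au³⁺(aq)] = 1.83×10^−9, giving log Q = −8.737.
By the Nernst equation, E = +0.987 − (0.0694/3)·(−8.737) = +1.189 V.

+1.189 V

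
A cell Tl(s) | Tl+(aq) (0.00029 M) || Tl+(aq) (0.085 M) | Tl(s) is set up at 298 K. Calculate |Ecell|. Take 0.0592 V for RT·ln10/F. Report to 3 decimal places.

For a concentration cell E°cell = 0, since both electrodes use the same couple.
The compartment with the higher Tl+(aq) concentration (0.085 M) acts as the cathode; ions are reduced there and produced at the dilute (0.00029 M) anode.
With n = 1, Ecell = −(0.0592/1)·log([dilute]/[conc]) = −(0.0592/1)·log(0.00029/0.085) = +0.146 V.

0.146 V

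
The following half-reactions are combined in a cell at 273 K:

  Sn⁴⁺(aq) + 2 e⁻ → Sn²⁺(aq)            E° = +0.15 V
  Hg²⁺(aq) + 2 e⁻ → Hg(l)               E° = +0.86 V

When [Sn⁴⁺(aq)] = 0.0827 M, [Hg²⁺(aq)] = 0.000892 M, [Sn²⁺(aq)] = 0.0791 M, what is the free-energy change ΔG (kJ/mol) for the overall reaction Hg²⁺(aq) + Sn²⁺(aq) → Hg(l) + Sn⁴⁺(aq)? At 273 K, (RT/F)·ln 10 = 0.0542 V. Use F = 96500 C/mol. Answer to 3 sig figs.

The standard cell potential is +0.86 − (+0.15) = +0.71 V, with n = 2 electrons in the balanced equation.
The reaction quotient is [Sn⁴⁺(aq)] / ([Hg²⁺(aq)]·[Sn²⁺(aq)]) = 1.17×10^3; by Nernst, E = +0.71 − (0.0542/2)(3.069) = +0.6268 V.
Finally ΔG = −nFE = −(2)(96500 C/mol)(+0.6268 V) = −121 kJ/mol.

−121 kJ/mol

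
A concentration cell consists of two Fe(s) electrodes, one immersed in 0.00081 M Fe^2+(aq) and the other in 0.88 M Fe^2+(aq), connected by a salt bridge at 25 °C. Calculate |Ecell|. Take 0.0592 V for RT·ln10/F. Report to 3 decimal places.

For a concentration cell E°cell = 0, since both electrodes use the same couple.
The compartment with the higher Fe^2+(aq) concentration (0.88 M) acts as the cathode; ions are reduced there and produced at the dilute (0.00081 M) anode.
With n = 2, Ecell = −(0.0592/2)·log([dilute]/[conc]) = −(0.0592/2)·log(0.00081/0.88) = +0.090 V.

0.090 V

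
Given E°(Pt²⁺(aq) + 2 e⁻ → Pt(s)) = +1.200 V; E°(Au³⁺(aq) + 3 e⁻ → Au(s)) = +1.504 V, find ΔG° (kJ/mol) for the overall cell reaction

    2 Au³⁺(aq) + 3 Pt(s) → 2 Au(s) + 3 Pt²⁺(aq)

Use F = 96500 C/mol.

−176 kJ/mol

In the reaction as written Au³⁺(aq) is reduced, so the Au³⁺/Au couple is the cathode and Pt²⁺/Pt is the anode.
E°cell = +1.504 − (+1.200) = +0.304 V; balancing electrons gives n = 6.
ΔG° = −nFE°cell = −(6)(96500)(+0.304) J/mol = −176 kJ/mol.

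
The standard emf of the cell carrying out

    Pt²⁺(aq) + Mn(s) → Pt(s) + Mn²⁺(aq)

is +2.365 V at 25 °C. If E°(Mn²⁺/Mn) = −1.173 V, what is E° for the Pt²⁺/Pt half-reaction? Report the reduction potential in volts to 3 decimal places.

In the reaction as written the Pt²⁺/Pt couple is reduced (cathode) and Mn²⁺/Mn is oxidized (anode), so E°cell = E°(Pt²⁺/Pt) − E°(Mn²⁺/Mn).
E°(Pt²⁺/Pt) = E°cell + E°(anode) = +2.365 + (−1.173) = +1.192 V.

+1.192 V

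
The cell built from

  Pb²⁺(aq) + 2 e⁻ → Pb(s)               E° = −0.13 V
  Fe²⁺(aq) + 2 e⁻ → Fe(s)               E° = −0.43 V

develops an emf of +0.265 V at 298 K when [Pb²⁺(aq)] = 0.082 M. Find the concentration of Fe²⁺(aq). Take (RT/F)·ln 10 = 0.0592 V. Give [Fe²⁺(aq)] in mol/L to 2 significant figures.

Pb²⁺/Pb is the cathode (higher E°); E°cell = −0.13 − (−0.43) = +0.30 V with n = 2.
Rearranging E = E° − (0.0592/n)·log Q gives log Q = 2(+0.30 − (+0.265))/0.0592 = 1.182.
For Pb²⁺(aq) + Fe(s) → Pb(s) + Fe²⁺(aq), the reaction quotient is Q = [Fe²⁺(aq)] / [Pb²⁺(aq)].
Substituting the known concentrations and solving, log [Fe²⁺(aq)] = 0.096 and [Fe²⁺(aq)] = 1.2 M.

1.2 M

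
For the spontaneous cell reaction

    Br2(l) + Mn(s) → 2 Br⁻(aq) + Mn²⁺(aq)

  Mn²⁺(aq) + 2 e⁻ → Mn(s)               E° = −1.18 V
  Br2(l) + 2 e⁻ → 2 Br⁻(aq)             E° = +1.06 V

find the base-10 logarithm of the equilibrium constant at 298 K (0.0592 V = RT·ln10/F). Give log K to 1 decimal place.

log K = 75.7

The Br₂/Br⁻ couple is reduced (cathode); E°cell = +1.06 − (−1.18) = +2.24 V with n = 2.
At equilibrium E = 0, so log K = nE°cell / 0.0592 = (2)(+2.24) / 0.0592 = 75.7.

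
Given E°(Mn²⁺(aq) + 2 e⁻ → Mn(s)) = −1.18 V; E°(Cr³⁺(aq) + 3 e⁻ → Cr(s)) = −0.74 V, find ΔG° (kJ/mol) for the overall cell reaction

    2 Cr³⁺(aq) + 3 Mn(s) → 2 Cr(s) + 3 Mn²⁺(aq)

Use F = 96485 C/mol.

In the reaction as written Cr³⁺(aq) is reduced, so the Cr³⁺/Cr couple is the cathode and Mn²⁺/Mn is the anode.
E°cell = −0.74 − (−1.18) = +0.44 V; balancing electrons gives n = 6.
ΔG° = −nFE°cell = −(6)(96485)(+0.44) J/mol = −255 kJ/mol.

−255 kJ/mol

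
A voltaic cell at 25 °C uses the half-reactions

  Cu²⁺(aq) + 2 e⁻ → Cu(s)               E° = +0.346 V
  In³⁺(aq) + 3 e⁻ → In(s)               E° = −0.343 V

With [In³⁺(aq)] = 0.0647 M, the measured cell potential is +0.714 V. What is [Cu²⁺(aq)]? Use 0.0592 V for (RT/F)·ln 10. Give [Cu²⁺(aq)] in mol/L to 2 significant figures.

1.1 M

With Cu²⁺/Cu at the cathode and In³⁺/In at the anode, E°cell = +0.346 − (−0.343) = +0.689 V (n = 6).
Rearranging E = E° − (0.0592/n)·log Q gives log Q = 6(+0.689 − (+0.714))/0.0592 = −2.534.
For 3 Cu²⁺(aq) + 2 In(s) → 3 Cu(s) + 2 In³⁺(aq), the reaction quotient is Q = [In³⁺(aq)]^2 / [Cu²⁺(aq)]^3.
Substituting the known concentrations and solving, log [Cu²⁺(aq)] = 0.052 and [Cu²⁺(aq)] = 1.1 M.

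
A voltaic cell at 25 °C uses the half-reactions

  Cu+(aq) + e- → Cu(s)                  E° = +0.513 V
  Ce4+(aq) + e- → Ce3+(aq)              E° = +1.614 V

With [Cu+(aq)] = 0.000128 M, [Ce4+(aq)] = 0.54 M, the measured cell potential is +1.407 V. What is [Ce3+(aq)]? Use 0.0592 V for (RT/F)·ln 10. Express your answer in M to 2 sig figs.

0.029 M

The Ce⁴⁺/Ce³⁺ couple has the larger reduction potential, so it is the cathode: E°cell = +1.614 − (+0.513) = +1.101 V and n = 1.
From the Nernst equation, log Q = n(E° − E)/0.0592 = 1·(+1.101 − (+1.407))/0.0592 = −5.169.
Balancing electrons gives Ce4+(aq) + Cu(s) → Ce3+(aq) + Cu+(aq); thus Q = ([Ce3+(aq)]·[Cu+(aq)]) / [Ce4+(aq)].
Solving for the unknown gives log [Ce3+(aq)] = −1.544, so [Ce3+(aq)] ≈ 0.029 M.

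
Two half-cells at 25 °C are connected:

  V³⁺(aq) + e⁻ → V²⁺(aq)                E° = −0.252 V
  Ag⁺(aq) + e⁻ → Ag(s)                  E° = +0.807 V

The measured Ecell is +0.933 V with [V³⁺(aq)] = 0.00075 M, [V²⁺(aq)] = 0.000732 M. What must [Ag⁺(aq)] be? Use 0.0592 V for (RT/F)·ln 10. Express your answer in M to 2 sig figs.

0.0076 M

With Ag⁺/Ag at the cathode and V³⁺/V²⁺ at the anode, E°cell = +0.807 − (−0.252) = +1.059 V (n = 1).
Since E = E° − (0.0592/n)·log Q, log Q = n(E° − E)/0.0592 = 2.128.
Balancing electrons gives Ag⁺(aq) + V²⁺(aq) → Ag(s) + V³⁺(aq); thus Q = [V³⁺(aq)] / ([Ag⁺(aq)]·[V²⁺(aq)]).
Isolating [Ag⁺(aq)] in Q = 10^{2.128} yields log [Ag⁺(aq)] = −2.117, i.e. 0.0076 M.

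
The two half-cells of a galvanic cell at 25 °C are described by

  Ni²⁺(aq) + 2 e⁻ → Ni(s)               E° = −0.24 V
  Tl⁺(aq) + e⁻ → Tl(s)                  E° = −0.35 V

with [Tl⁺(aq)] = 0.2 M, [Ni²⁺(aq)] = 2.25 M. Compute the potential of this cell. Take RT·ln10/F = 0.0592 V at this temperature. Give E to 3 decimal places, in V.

Ni²⁺/Ni is reduced (cathode, E° = −0.24 V) and Tl⁺/Tl is oxidized (anode).
E°cell = E°cat − E°an = −0.24 − (−0.35) = +0.11 V; n = 2.
For the overall reaction Ni²⁺(aq) + 2 Tl(s) → Ni(s) + 2 Tl⁺(aq), Q = [Tl⁺(aq)]^2 / [Ni²⁺(aq)] = 0.0178, giving log Q = −1.750.
Applying E = E° − (RT ln10/nF)·log Q gives +0.11 − (0.0592/2)(−1.750) = +0.162 V.

+0.162 V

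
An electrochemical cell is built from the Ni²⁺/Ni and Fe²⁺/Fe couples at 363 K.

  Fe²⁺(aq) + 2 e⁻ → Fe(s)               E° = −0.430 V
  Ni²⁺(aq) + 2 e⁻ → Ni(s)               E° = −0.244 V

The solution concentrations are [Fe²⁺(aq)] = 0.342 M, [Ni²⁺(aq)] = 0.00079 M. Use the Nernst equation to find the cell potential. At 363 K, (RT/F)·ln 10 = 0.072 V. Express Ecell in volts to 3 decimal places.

+0.091 V

The Ni²⁺/Ni couple has the more positive E°, so it is the cathode; Fe²⁺/Fe is the anode.
E°cell = −0.244 − (−0.430) = +0.186 V, with n = 2 electrons transferred.
The balanced reaction is Ni²⁺(aq) + Fe(s) → Ni(s) + Fe²⁺(aq), so Q = [Fe²⁺(aq)] / [Ni²⁺(aq)] = 433 and log Q = 2.636.
By the Nernst equation, E = +0.186 − (0.072/2)·(2.636) = +0.091 V.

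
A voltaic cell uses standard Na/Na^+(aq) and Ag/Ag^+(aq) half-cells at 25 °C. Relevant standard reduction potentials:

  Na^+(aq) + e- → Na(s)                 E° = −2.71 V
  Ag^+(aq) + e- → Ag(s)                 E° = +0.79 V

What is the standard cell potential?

The Ag⁺/Ag couple has the higher E°, so Ag ion is reduced (cathode) and Na is oxidized (anode).
E°cell = E°(cathode) − E°(anode) = +0.79 − (−2.71) = +3.50 V.

+3.50 V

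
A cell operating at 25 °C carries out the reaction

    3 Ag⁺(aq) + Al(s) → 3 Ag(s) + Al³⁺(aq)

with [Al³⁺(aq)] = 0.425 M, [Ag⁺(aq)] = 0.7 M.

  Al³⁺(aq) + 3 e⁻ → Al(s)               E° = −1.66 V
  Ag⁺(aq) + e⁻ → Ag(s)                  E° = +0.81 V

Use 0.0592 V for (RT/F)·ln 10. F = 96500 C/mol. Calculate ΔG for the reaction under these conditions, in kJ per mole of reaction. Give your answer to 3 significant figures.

E°cell = +0.81 − (−1.66) = +2.47 V; the balanced reaction transfers n = 3 electrons.
Q = [Al³⁺(aq)] / [Ag⁺(aq)]^3 = 1.24, so log Q = 0.093 and E = +2.47 − (0.0592/3)(0.093) = +2.4682 V.
Finally ΔG = −nFE = −(3)(96500 C/mol)(+2.4682 V) = −715 kJ/mol.

−715 kJ/mol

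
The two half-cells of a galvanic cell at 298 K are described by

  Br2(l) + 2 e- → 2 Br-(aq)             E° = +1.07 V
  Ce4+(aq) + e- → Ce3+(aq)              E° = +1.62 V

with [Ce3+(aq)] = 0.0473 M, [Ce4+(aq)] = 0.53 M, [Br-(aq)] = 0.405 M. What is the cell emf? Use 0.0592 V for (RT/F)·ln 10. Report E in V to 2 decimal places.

Since E°(Ce⁴⁺/Ce³⁺) > E°(Br₂/Br⁻), Ce⁴⁺/Ce³⁺ serves as the cathode.
The standard potential is +1.62 − (+1.07) = +0.55 V and the balanced reaction transfers n = 2 electrons.
Balancing gives 2 Ce4+(aq) + 2 Br-(aq) → 2 Ce3+(aq) + Br2(l); hence Q = [Ce3+(aq)]^2 / ([Ce4+(aq)]^2·[Br-(aq)]^2) = 0.0486 (log Q = −1.314).
By the Nernst equation, E = +0.55 − (0.0592/2)·(−1.314) = +0.59 V.

+0.59 V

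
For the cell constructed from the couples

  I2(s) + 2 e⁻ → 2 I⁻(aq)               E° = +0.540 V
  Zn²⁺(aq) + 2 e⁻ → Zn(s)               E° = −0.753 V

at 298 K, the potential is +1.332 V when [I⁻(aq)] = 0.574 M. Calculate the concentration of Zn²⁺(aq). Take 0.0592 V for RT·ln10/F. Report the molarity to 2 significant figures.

The I₂/I⁻ couple has the larger reduction potential, so it is the cathode: E°cell = +0.540 − (−0.753) = +1.293 V and n = 2.
From the Nernst equation, log Q = n(E° − E)/0.0592 = 2·(+1.293 − (+1.332))/0.0592 = −1.318.
For I2(s) + Zn(s) → 2 I⁻(aq) + Zn²⁺(aq), the reaction quotient is Q = [I⁻(aq)]^2·[Zn²⁺(aq)].
Isolating [Zn²⁺(aq)] in Q = 10^{−1.318} yields log [Zn²⁺(aq)] = −0.836, i.e. 0.15 M.

0.15 M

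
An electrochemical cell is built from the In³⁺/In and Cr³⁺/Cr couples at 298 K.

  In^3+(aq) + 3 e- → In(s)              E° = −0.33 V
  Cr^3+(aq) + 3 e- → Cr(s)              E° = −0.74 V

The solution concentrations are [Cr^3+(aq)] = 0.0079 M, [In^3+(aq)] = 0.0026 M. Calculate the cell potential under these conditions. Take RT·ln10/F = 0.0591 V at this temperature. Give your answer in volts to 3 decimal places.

+0.400 V

The In³⁺/In couple has the more positive E°, so it is the cathode; Cr³⁺/Cr is the anode.
E°cell = E°cat − E°an = −0.33 − (−0.74) = +0.41 V; n = 3.
Balancing gives In^3+(aq) + Cr(s) → In(s) + Cr^3+(aq); hence Q = [Cr^3+(aq)] / [In^3+(aq)] = 3.04 (log Q = 0.483).
Applying E = E° − (RT ln10/nF)·log Q gives +0.41 − (0.0591/3)(0.483) = +0.400 V.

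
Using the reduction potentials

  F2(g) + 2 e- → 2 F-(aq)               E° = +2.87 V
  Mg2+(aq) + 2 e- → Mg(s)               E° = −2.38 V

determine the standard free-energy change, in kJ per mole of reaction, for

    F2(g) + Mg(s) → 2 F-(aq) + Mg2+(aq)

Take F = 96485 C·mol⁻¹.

In the reaction as written F2(g) is reduced, so the F₂/F⁻ couple is the cathode and Mg²⁺/Mg is the anode.
E°cell = +2.87 − (−2.38) = +5.25 V; balancing electrons gives n = 2.
ΔG° = −nFE°cell = −(2)(96485)(+5.25) J/mol = −1013 kJ/mol.

−1013 kJ/mol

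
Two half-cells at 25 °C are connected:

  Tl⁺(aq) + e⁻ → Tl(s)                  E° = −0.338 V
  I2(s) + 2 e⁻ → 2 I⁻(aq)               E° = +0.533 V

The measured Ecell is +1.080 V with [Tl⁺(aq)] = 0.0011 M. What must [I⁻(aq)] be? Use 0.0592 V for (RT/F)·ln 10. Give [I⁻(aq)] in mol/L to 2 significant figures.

With I₂/I⁻ at the cathode and Tl⁺/Tl at the anode, E°cell = +0.533 − (−0.338) = +0.871 V (n = 2).
Since E = E° − (0.0592/n)·log Q, log Q = n(E° − E)/0.0592 = −7.061.
The balanced reaction is I2(s) + 2 Tl(s) → 2 I⁻(aq) + 2 Tl⁺(aq), so Q = [I⁻(aq)]^2·[Tl⁺(aq)]^2.
Solving for the unknown gives log [I⁻(aq)] = −0.572, so [I⁻(aq)] ≈ 0.27 M.

0.27 M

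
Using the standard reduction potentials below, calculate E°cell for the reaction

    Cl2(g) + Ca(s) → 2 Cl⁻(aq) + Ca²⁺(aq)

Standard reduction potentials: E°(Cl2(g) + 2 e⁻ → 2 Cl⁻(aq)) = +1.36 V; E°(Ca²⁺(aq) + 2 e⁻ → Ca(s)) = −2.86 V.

In the reaction as written, Cl2(g) is reduced (cathode) and Ca²⁺(aq) is produced by oxidation at the anode.
E°cell = E°(cathode) − E°(anode) = +1.36 − (−2.86) = +4.22 V.
The positive value indicates the reaction is spontaneous as written.

+4.22 V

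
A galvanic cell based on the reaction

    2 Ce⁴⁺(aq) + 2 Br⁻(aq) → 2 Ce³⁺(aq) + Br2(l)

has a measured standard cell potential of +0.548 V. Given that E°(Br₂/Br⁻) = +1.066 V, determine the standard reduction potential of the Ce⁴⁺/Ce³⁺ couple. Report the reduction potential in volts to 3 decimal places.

In the reaction as written the Ce⁴⁺/Ce³⁺ couple is reduced (cathode) and Br₂/Br⁻ is oxidized (anode), so E°cell = E°(Ce⁴⁺/Ce³⁺) − E°(Br₂/Br⁻).
E°(Ce⁴⁺/Ce³⁺) = E°cell + E°(anode) = +0.548 + (+1.066) = +1.614 V.

+1.614 V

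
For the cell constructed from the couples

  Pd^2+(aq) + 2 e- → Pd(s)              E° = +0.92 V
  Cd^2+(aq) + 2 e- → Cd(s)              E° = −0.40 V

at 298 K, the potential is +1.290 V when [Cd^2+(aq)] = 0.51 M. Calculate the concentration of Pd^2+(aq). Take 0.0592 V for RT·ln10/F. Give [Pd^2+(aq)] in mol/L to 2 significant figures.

0.049 M

With Pd²⁺/Pd at the cathode and Cd²⁺/Cd at the anode, E°cell = +0.92 − (−0.40) = +1.32 V (n = 2).
Rearranging E = E° − (0.0592/n)·log Q gives log Q = 2(+1.32 − (+1.290))/0.0592 = 1.014.
The balanced reaction is Pd^2+(aq) + Cd(s) → Pd(s) + Cd^2+(aq), so Q = [Cd^2+(aq)] / [Pd^2+(aq)].
Solving for the unknown gives log [Pd^2+(aq)] = −1.306, so [Pd^2+(aq)] ≈ 0.049 M.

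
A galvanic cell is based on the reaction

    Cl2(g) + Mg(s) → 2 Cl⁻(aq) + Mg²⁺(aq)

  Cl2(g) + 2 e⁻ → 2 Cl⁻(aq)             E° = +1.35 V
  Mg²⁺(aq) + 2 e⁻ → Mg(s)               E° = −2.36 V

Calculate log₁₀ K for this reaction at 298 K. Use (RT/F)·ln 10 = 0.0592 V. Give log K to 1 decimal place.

The Cl₂/Cl⁻ couple is reduced (cathode); E°cell = +1.35 − (−2.36) = +3.71 V with n = 2.
At equilibrium E = 0, so log K = nE°cell / 0.0592 = (2)(+3.71) / 0.0592 = 125.3.

log K = 125.3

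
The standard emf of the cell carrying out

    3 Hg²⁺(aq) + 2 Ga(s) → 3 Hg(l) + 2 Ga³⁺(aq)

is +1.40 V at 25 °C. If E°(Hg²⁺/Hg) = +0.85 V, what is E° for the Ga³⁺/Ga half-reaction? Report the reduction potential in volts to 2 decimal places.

In the reaction as written the Hg²⁺/Hg couple is reduced (cathode) and Ga³⁺/Ga is oxidized (anode), so E°cell = E°(Hg²⁺/Hg) − E°(Ga³⁺/Ga).
E°(Ga³⁺/Ga) = E°(cathode) − E°cell = +0.85 − (+1.40) = −0.55 V.

−0.55 V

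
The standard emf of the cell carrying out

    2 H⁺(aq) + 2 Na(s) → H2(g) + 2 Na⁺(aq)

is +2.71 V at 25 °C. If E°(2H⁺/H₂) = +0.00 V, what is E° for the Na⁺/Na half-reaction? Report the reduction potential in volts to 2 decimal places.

−2.71 V

In the reaction as written the 2H⁺/H₂ couple is reduced (cathode) and Na⁺/Na is oxidized (anode), so E°cell = E°(2H⁺/H₂) − E°(Na⁺/Na).
E°(Na⁺/Na) = E°(cathode) − E°cell = +0.00 − (+2.71) = −2.71 V.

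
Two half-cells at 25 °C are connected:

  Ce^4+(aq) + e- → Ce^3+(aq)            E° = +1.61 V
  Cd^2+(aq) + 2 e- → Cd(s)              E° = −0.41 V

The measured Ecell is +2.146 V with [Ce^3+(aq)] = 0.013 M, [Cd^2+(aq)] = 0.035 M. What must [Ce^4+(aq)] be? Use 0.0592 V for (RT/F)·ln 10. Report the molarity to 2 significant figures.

With Ce⁴⁺/Ce³⁺ at the cathode and Cd²⁺/Cd at the anode, E°cell = +1.61 − (−0.41) = +2.02 V (n = 2).
Since E = E° − (0.0592/n)·log Q, log Q = n(E° − E)/0.0592 = −4.257.
Balancing electrons gives 2 Ce^4+(aq) + Cd(s) → 2 Ce^3+(aq) + Cd^2+(aq); thus Q = ([Ce^3+(aq)]^2·[Cd^2+(aq)]) / [Ce^4+(aq)]^2.
Isolating [Ce^4+(aq)] in Q = 10^{−4.257} yields log [Ce^4+(aq)] = −0.486, i.e. 0.33 M.

0.33 M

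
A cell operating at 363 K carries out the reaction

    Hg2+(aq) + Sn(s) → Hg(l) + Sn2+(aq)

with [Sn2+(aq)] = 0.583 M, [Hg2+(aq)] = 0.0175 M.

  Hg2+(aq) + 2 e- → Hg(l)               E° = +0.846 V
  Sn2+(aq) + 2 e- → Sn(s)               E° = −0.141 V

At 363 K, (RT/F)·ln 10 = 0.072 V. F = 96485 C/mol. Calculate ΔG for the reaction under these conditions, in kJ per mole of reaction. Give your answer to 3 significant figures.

−180 kJ/mol

With Hg²⁺/Hg reduced at the cathode, E°cell = +0.846 − (−0.141) = +0.987 V and n = 2.
Q = [Sn2+(aq)] / [Hg2+(aq)] = 33.3, so log Q = 1.523 and E = +0.987 − (0.072/2)(1.523) = +0.9322 V.
Then ΔG = −nFE = −2 × 96485 × +0.9322 J/mol = −180 kJ/mol.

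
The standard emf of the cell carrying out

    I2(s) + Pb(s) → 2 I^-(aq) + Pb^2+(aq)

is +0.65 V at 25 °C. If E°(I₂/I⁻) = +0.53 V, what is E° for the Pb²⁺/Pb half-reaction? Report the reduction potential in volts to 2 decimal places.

In the reaction as written the I₂/I⁻ couple is reduced (cathode) and Pb²⁺/Pb is oxidized (anode), so E°cell = E°(I₂/I⁻) − E°(Pb²⁺/Pb).
E°(Pb²⁺/Pb) = E°(cathode) − E°cell = +0.53 − (+0.65) = −0.12 V.

−0.12 V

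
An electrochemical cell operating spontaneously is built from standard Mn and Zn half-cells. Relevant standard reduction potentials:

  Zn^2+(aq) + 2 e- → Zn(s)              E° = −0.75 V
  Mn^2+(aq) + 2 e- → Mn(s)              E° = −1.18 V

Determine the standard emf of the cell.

+0.43 V

The Zn²⁺/Zn couple has the higher E°, so Zn ion is reduced (cathode) and Mn is oxidized (anode).
E°cell = E°(cathode) − E°(anode) = −0.75 − (−1.18) = +0.43 V.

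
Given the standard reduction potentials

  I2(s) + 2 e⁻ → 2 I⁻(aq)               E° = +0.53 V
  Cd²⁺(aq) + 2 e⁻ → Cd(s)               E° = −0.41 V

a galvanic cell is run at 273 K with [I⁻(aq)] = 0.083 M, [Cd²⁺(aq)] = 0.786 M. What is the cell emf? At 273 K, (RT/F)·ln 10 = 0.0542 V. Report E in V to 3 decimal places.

+1.001 V

Since E°(I₂/I⁻) > E°(Cd²⁺/Cd), I₂/I⁻ serves as the cathode.
The standard potential is +0.53 − (−0.41) = +0.94 V and the balanced reaction transfers n = 2 electrons.
Balancing gives I2(s) + Cd(s) → 2 I⁻(aq) + Cd²⁺(aq); hence Q = [I⁻(aq)]^2·[Cd²⁺(aq)] = 0.00541 (log Q = −2.266).
By the Nernst equation, E = +0.94 − (0.0542/2)·(−2.266) = +1.001 V.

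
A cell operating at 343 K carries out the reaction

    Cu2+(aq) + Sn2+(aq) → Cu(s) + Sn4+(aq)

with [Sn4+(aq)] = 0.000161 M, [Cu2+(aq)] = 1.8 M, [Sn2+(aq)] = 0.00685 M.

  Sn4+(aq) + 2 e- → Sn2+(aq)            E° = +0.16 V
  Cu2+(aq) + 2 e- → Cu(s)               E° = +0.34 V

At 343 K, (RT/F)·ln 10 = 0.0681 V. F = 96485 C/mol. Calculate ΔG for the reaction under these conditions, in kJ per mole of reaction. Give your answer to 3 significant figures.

−47.1 kJ/mol

E°cell = +0.34 − (+0.16) = +0.18 V; the balanced reaction transfers n = 2 electrons.
Q = [Sn4+(aq)] / ([Cu2+(aq)]·[Sn2+(aq)]) = 0.0131, so log Q = −1.884 and E = +0.18 − (0.0681/2)(−1.884) = +0.2442 V.
Finally ΔG = −nFE = −(2)(96485 C/mol)(+0.2442 V) = −47.1 kJ/mol.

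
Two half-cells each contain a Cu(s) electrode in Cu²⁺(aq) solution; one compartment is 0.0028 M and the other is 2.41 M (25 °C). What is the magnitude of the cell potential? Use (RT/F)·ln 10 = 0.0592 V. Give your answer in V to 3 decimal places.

For a concentration cell E°cell = 0, since both electrodes use the same couple.
The compartment with the higher Cu²⁺(aq) concentration (2.41 M) acts as the cathode; ions are reduced there and produced at the dilute (0.0028 M) anode.
With n = 2, Ecell = −(0.0592/2)·log([dilute]/[conc]) = −(0.0592/2)·log(0.0028/2.41) = +0.087 V.

0.087 V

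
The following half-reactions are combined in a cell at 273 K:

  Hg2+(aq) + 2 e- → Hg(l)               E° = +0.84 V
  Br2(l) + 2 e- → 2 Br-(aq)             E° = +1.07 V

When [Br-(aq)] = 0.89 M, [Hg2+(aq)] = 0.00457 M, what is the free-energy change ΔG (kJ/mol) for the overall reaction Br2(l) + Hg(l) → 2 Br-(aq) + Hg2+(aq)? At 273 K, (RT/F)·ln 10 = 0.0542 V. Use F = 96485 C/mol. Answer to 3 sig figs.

The standard cell potential is +1.07 − (+0.84) = +0.23 V, with n = 2 electrons in the balanced equation.
The reaction quotient is [Br-(aq)]^2·[Hg2+(aq)] = 0.00362; by Nernst, E = +0.23 − (0.0542/2)(−2.441) = +0.2962 V.
ΔG = −nFE = −(2)(96485)(+0.2962) J/mol = −57.2 kJ/mol.

−57.2 kJ/mol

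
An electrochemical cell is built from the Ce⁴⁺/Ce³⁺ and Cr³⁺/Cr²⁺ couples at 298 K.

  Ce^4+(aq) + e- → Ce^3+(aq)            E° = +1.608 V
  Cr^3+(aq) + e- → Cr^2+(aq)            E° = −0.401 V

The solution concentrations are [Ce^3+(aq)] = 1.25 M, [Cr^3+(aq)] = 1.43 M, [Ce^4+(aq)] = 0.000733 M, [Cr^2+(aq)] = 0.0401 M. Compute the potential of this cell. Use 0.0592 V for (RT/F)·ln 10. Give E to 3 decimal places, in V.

Ce⁴⁺/Ce³⁺ is reduced (cathode, E° = +1.608 V) and Cr³⁺/Cr²⁺ is oxidized (anode).
E°cell = E°cat − E°an = +1.608 − (−0.401) = +2.009 V; n = 1.
Balancing gives Ce^4+(aq) + Cr^2+(aq) → Ce^3+(aq) + Cr^3+(aq); hence Q = ([Ce^3+(aq)]·[Cr^3+(aq)]) / ([Ce^4+(aq)]·[Cr^2+(aq)]) = 6.08×10^4 (log Q = 4.784).
Applying E = E° − (RT ln10/nF)·log Q gives +2.009 − (0.0592/1)(4.784) = +1.726 V.

+1.726 V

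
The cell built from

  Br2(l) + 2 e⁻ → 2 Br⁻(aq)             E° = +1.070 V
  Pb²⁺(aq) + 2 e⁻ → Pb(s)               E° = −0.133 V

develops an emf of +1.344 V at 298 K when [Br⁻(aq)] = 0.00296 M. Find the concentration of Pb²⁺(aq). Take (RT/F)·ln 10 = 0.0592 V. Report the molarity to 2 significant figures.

2.0 M

Br₂/Br⁻ is the cathode (higher E°); E°cell = +1.070 − (−0.133) = +1.203 V with n = 2.
Rearranging E = E° − (0.0592/n)·log Q gives log Q = 2(+1.203 − (+1.344))/0.0592 = −4.764.
Balancing electrons gives Br2(l) + Pb(s) → 2 Br⁻(aq) + Pb²⁺(aq); thus Q = [Br⁻(aq)]^2·[Pb²⁺(aq)].
Solving for the unknown gives log [Pb²⁺(aq)] = 0.293, so [Pb²⁺(aq)] ≈ 2.0 M.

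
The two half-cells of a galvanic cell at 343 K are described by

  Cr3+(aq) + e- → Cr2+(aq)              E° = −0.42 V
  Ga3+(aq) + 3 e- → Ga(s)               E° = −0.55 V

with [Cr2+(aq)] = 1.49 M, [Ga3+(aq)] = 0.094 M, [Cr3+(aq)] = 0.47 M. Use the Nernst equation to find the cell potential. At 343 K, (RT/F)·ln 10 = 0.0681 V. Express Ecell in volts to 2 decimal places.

The Cr³⁺/Cr²⁺ couple has the more positive E°, so it is the cathode; Ga³⁺/Ga is the anode.
E°cell = E°cat − E°an = −0.42 − (−0.55) = +0.13 V; n = 3.
Balancing gives 3 Cr3+(aq) + Ga(s) → 3 Cr2+(aq) + Ga3+(aq); hence Q = ([Cr2+(aq)]^3·[Ga3+(aq)]) / [Cr3+(aq)]^3 = 2.99 (log Q = 0.476).
By the Nernst equation, E = +0.13 − (0.0681/3)·(0.476) = +0.12 V.

+0.12 V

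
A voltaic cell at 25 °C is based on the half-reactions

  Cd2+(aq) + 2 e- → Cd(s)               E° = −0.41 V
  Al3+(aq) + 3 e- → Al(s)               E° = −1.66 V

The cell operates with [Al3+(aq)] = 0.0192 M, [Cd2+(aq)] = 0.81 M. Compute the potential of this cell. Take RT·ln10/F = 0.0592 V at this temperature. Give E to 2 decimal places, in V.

The Cd²⁺/Cd couple has the more positive E°, so it is the cathode; Al³⁺/Al is the anode.
The standard potential is −0.41 − (−1.66) = +1.25 V and the balanced reaction transfers n = 6 electrons.
For the overall reaction 3 Cd2+(aq) + 2 Al(s) → 3 Cd(s) + 2 Al3+(aq), Q = [Al3+(aq)]^2 / [Cd2+(aq)]^3 = 0.000694, giving log Q = −3.159.
E = E° − (0.0592/n)·log Q = +1.25 − (0.0592/6)(−3.159) = +1.28 V.

+1.28 V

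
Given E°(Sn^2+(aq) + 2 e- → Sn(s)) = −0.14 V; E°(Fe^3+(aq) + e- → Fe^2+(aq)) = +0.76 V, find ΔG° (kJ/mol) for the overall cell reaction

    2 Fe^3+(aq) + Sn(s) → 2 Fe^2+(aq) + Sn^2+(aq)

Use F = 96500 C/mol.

In the reaction as written Fe^3+(aq) is reduced, so the Fe³⁺/Fe²⁺ couple is the cathode and Sn²⁺/Sn is the anode.
E°cell = +0.76 − (−0.14) = +0.90 V; balancing electrons gives n = 2.
ΔG° = −nFE°cell = −(2)(96500)(+0.90) J/mol = −174 kJ/mol.

−174 kJ/mol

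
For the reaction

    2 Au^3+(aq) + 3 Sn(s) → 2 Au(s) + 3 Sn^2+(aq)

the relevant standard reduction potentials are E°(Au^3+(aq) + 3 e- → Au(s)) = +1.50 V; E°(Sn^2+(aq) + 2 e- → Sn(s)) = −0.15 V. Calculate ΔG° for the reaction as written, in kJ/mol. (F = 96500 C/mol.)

−955 kJ/mol

In the reaction as written Au^3+(aq) is reduced, so the Au³⁺/Au couple is the cathode and Sn²⁺/Sn is the anode.
E°cell = +1.50 − (−0.15) = +1.65 V; balancing electrons gives n = 6.
ΔG° = −nFE°cell = −(6)(96500)(+1.65) J/mol = −955 kJ/mol.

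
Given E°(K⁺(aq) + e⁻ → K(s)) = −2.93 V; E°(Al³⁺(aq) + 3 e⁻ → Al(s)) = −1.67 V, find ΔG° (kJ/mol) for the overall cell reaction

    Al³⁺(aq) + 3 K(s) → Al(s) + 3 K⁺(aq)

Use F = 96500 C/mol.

In the reaction as written Al³⁺(aq) is reduced, so the Al³⁺/Al couple is the cathode and K⁺/K is the anode.
E°cell = −1.67 − (−2.93) = +1.26 V; balancing electrons gives n = 3.
ΔG° = −nFE°cell = −(3)(96500)(+1.26) J/mol = −365 kJ/mol.

−365 kJ/mol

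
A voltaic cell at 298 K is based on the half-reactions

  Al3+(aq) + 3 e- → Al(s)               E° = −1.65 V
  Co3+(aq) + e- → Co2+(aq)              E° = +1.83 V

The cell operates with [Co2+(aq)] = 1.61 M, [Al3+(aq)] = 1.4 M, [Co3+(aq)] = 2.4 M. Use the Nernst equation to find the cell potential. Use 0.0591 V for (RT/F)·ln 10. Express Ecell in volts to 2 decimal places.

Co³⁺/Co²⁺ is reduced (cathode, E° = +1.83 V) and Al³⁺/Al is oxidized (anode).
E°cell = E°cat − E°an = +1.83 − (−1.65) = +3.48 V; n = 3.
Balancing gives 3 Co3+(aq) + Al(s) → 3 Co2+(aq) + Al3+(aq); hence Q = ([Co2+(aq)]^3·[Al3+(aq)]) / [Co3+(aq)]^3 = 0.423 (log Q = −0.374).
By the Nernst equation, E = +3.48 − (0.0591/3)·(−0.374) = +3.49 V.

+3.49 V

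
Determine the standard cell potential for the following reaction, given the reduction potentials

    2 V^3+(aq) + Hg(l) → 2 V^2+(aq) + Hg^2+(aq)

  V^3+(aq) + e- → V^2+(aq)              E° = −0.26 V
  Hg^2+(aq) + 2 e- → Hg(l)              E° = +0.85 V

−1.11 V

In the reaction as written, V^3+(aq) is reduced (cathode) and Hg^2+(aq) is produced by oxidation at the anode.
E°cell = E°(cathode) − E°(anode) = −0.26 − (+0.85) = −1.11 V.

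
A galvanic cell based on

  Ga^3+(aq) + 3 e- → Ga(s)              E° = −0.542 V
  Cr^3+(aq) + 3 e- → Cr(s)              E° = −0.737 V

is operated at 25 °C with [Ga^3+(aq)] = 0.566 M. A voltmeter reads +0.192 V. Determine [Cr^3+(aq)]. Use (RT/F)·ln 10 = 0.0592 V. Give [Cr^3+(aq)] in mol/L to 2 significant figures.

The Ga³⁺/Ga couple has the larger reduction potential, so it is the cathode: E°cell = −0.542 − (−0.737) = +0.195 V and n = 3.
From the Nernst equation, log Q = n(E° − E)/0.0592 = 3·(+0.195 − (+0.192))/0.0592 = 0.152.
Balancing electrons gives Ga^3+(aq) + Cr(s) → Ga(s) + Cr^3+(aq); thus Q = [Cr^3+(aq)] / [Ga^3+(aq)].
Isolating [Cr^3+(aq)] in Q = 10^{0.152} yields log [Cr^3+(aq)] = −0.095, i.e. 0.80 M.

0.80 M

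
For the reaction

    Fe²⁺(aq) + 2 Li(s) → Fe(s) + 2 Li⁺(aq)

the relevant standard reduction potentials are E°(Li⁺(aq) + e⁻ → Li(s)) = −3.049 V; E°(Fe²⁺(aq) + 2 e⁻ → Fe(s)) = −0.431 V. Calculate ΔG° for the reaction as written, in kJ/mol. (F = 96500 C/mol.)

In the reaction as written Fe²⁺(aq) is reduced, so the Fe²⁺/Fe couple is the cathode and Li⁺/Li is the anode.
E°cell = −0.431 − (−3.049) = +2.618 V; balancing electrons gives n = 2.
ΔG° = −nFE°cell = −(2)(96500)(+2.618) J/mol = −505 kJ/mol.

−505 kJ/mol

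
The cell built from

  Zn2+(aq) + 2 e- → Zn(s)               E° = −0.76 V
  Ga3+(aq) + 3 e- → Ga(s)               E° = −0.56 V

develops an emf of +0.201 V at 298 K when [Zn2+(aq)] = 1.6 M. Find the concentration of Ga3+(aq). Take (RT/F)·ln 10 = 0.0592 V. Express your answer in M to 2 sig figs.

Ga³⁺/Ga is the cathode (higher E°); E°cell = −0.56 − (−0.76) = +0.20 V with n = 6.
Rearranging E = E° − (0.0592/n)·log Q gives log Q = 6(+0.20 − (+0.201))/0.0592 = −0.101.
Balancing electrons gives 2 Ga3+(aq) + 3 Zn(s) → 2 Ga(s) + 3 Zn2+(aq); thus Q = [Zn2+(aq)]^3 / [Ga3+(aq)]^2.
Solving for the unknown gives log [Ga3+(aq)] = 0.357, so [Ga3+(aq)] ≈ 2.3 M.

2.3 M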